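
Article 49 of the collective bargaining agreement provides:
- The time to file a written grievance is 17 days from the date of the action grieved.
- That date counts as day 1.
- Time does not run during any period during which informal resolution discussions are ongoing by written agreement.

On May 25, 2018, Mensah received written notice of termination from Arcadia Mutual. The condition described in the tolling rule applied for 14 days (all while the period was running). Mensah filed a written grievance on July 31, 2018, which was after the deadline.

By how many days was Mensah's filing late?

Counting May 25, 2018 as day 1, day 17 is June 10, 2018.
Tolling adds 14 days: June 10, 2018 + 14 days = June 24, 2018.
The deadline is June 24, 2018; from June 24, 2018 to July 31, 2018 is 37 days.

37 days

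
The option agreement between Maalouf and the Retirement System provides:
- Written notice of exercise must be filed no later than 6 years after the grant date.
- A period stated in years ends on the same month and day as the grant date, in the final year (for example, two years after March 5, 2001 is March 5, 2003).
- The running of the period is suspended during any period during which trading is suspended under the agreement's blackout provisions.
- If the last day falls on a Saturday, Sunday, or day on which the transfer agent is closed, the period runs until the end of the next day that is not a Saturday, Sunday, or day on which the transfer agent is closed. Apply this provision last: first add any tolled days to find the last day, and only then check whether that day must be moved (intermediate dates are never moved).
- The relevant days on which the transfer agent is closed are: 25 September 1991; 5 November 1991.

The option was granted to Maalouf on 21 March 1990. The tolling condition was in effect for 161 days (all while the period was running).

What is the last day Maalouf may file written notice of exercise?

6 years after 21 March 1990 is March 21, 1996.
Tolling adds 161 days: March 21, 1996 + 161 days = August 29, 1996.
August 29, 1996 is a Thursday and not a day on which the transfer agent is closed, so no extension applies.

August 29, 1996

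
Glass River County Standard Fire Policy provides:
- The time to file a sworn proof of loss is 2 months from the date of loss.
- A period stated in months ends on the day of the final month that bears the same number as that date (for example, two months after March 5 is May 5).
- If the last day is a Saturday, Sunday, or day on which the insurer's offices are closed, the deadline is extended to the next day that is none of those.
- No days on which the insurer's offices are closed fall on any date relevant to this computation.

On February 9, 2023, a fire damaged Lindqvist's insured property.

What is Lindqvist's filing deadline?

April 10, 2023

2 months after February 9, 2023 is April 9, 2023.
April 9, 2023 is Sunday. The next qualifying day is April 10, 2023.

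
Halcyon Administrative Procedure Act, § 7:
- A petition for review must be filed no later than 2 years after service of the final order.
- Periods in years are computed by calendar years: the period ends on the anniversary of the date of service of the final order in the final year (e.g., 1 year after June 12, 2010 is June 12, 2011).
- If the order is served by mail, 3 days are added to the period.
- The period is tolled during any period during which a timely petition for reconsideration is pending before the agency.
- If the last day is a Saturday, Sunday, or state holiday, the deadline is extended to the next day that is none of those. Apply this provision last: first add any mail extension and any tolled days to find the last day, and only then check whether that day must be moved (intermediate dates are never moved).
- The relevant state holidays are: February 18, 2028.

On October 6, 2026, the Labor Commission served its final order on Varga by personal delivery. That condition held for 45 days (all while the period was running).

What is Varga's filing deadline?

2 years after October 6, 2026 is October 6, 2028.
Service was not by mail, so no mail extension applies.
Tolling adds 45 days: October 6, 2028 + 45 days = November 20, 2028.
November 20, 2028 is a Monday and not a state holiday, so no extension applies.

November 20, 2028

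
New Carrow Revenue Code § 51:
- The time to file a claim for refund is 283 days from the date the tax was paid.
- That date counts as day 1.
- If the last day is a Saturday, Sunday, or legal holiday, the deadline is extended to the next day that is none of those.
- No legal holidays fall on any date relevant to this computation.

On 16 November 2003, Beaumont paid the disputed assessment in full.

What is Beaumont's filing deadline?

Counting 16 November 2003 as day 1, day 283 is August 24, 2004.
August 24, 2004 is a Tuesday and not a legal holiday, so no extension applies.

August 24, 2004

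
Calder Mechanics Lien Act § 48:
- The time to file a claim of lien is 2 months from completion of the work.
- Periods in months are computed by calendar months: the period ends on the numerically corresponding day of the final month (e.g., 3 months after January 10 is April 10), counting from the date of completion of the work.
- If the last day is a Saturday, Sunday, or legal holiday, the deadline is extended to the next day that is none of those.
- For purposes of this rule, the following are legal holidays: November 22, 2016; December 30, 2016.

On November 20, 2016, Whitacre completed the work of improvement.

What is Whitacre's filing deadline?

January 20, 2017

2 months after November 20, 2016 is January 20, 2017.
January 20, 2017 is a Friday and not a legal holiday, so no extension applies.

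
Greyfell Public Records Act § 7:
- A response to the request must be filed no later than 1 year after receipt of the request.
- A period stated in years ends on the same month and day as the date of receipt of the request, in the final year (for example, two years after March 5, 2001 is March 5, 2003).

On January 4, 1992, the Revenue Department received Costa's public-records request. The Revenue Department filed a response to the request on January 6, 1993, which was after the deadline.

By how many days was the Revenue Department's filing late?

2 days

1 year after January 4, 1992 is January 4, 1993.
The deadline is January 4, 1993; from January 4, 1993 to January 6, 1993 is 2 days.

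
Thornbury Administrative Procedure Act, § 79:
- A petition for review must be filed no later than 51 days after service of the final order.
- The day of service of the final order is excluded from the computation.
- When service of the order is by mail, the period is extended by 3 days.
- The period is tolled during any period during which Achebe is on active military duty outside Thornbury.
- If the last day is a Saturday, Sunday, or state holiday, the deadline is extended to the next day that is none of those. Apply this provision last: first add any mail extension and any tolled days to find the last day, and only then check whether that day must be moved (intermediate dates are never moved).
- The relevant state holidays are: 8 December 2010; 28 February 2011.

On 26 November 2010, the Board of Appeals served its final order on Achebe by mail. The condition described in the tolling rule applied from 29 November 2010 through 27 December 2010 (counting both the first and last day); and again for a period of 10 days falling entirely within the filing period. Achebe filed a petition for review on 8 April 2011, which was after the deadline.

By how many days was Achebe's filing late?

38 days

51 days after 26 November 2010 is January 16, 2011.
Service was by mail, adding 3 days: January 16, 2011 + 3 days = January 19, 2011.
From November 29, 2010 through December 27, 2010 inclusive is 29 days; tolling adds 29 days: January 19, 2011 + 29 days = February 17, 2011.
Tolling adds 10 days: February 17, 2011 + 10 days = February 27, 2011.
February 27, 2011 is Sunday; February 28, 2011 is a listed holiday. The next qualifying day is March 1, 2011.
The deadline is March 1, 2011; from March 1, 2011 to April 8, 2011 is 38 days.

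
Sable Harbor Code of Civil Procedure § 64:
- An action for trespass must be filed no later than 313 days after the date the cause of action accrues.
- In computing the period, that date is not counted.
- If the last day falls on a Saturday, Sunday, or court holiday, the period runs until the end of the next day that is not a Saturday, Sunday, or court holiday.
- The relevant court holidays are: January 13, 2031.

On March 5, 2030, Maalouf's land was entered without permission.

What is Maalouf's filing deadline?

January 14, 2031

313 days after March 5, 2030 is January 12, 2031.
January 12, 2031 is Sunday; January 13, 2031 is a listed holiday. The next qualifying day is January 14, 2031.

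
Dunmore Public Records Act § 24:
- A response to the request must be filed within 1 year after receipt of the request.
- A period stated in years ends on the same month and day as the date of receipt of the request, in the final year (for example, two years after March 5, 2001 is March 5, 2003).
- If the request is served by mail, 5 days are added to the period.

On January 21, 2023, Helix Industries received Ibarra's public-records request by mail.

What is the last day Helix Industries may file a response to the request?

January 26, 2024

1 year after January 21, 2023 is January 21, 2024.
Service was by mail, adding 5 days: January 21, 2024 + 5 days = January 26, 2024.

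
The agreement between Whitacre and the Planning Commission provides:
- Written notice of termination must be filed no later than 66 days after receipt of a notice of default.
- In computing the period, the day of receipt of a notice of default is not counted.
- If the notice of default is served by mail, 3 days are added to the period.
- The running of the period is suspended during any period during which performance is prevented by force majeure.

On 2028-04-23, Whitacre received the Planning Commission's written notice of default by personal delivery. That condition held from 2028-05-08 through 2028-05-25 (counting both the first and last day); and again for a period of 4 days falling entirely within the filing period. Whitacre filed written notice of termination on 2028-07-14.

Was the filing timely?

66 days after 2028-04-23 is June 28, 2028.
Service was not by mail, so no mail extension applies.
From May 8, 2028 through May 25, 2028 inclusive is 18 days; tolling adds 18 days: June 28, 2028 + 18 days = July 16, 2028.
Tolling adds 4 days: July 16, 2028 + 4 days = July 20, 2028.
The deadline is July 20, 2028; the filing on July 14, 2028 is on or before that date.

Yes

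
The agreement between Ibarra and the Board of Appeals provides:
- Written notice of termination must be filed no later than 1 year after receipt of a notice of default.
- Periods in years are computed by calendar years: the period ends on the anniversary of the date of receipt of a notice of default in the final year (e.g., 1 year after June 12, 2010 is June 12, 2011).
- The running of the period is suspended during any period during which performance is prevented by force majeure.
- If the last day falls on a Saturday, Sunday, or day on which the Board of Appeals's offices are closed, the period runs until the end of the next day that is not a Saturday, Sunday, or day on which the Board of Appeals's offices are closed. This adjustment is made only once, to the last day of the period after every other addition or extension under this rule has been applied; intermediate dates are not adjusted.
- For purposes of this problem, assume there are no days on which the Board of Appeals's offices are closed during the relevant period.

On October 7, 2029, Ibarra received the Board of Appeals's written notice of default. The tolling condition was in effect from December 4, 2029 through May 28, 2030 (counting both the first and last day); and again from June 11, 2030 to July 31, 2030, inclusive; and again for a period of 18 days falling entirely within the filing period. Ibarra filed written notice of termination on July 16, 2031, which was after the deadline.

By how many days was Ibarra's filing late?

1 year after October 7, 2029 is October 7, 2030.
From December 4, 2029 through May 28, 2030 inclusive is 176 days; tolling adds 176 days: October 7, 2030 + 176 days = April 1, 2031.
From June 11, 2030 through July 31, 2030 inclusive is 51 days; tolling adds 51 days: April 1, 2031 + 51 days = May 22, 2031.
Tolling adds 18 days: May 22, 2031 + 18 days = June 9, 2031.
June 9, 2031 is a Monday and not a day on which the Board of Appeals's offices are closed, so no extension applies.
The deadline is June 9, 2031; from June 9, 2031 to July 16, 2031 is 37 days.

37 days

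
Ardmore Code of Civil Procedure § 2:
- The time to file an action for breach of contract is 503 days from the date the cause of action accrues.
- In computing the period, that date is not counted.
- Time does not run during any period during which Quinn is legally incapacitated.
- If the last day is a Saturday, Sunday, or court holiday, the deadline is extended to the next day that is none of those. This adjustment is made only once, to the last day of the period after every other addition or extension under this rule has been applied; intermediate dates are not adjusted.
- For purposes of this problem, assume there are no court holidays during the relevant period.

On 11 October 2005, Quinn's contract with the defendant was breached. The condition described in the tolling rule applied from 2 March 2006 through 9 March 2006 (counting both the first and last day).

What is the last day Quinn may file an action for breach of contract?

503 days after 11 October 2005 is February 26, 2007.
From March 2, 2006 through March 9, 2006 inclusive is 8 days; tolling adds 8 days: February 26, 2007 + 8 days = March 6, 2007.
March 6, 2007 is a Tuesday and not a court holiday, so no extension applies.

March 6, 2007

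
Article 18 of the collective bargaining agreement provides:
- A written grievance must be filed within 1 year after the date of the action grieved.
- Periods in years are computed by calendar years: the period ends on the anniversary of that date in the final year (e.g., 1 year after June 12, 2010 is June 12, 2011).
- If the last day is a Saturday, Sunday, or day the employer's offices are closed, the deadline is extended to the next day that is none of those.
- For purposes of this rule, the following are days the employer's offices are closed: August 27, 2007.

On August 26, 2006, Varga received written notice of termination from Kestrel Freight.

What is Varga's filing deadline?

1 year after August 26, 2006 is August 26, 2007.
August 26, 2007 is Sunday; August 27, 2007 is a listed holiday. The next qualifying day is August 28, 2007.

August 28, 2007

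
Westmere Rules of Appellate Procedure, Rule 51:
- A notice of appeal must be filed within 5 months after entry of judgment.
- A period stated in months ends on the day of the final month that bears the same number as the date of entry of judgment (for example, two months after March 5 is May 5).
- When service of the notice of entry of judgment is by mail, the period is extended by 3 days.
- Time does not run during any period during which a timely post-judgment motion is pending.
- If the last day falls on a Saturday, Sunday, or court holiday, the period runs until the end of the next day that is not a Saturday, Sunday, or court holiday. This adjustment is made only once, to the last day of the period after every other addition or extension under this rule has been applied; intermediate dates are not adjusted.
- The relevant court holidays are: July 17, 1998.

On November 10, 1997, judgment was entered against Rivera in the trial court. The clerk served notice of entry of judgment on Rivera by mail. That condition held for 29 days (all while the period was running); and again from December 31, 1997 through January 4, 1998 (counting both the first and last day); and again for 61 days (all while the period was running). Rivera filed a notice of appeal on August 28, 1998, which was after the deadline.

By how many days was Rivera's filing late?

5 months after November 10, 1997 is April 10, 1998.
Service was by mail, adding 3 days: April 10, 1998 + 3 days = April 13, 1998.
Tolling adds 29 days: April 13, 1998 + 29 days = May 12, 1998.
From December 31, 1997 through January 4, 1998 inclusive is 5 days; tolling adds 5 days: May 12, 1998 + 5 days = May 17, 1998.
Tolling adds 61 days: May 17, 1998 + 61 days = July 17, 1998.
July 17, 1998 is a listed holiday; July 18, 1998 is Saturday; July 19, 1998 is Sunday. The next qualifying day is July 20, 1998.
The deadline is July 20, 1998; from July 20, 1998 to August 28, 1998 is 39 days.

39 days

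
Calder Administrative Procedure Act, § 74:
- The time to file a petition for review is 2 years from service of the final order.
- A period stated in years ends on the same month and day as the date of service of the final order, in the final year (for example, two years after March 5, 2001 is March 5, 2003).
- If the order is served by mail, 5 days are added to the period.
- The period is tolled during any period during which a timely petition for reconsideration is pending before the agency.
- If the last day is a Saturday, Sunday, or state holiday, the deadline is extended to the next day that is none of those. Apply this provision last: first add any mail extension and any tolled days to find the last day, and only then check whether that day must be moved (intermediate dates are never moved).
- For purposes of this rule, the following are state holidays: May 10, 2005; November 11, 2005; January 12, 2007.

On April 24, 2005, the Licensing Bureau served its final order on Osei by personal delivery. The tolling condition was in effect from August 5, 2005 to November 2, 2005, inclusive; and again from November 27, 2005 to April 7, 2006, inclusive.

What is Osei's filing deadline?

December 3, 2007

2 years after April 24, 2005 is April 24, 2007.
Service was not by mail, so no mail extension applies.
From August 5, 2005 through November 2, 2005 inclusive is 90 days; tolling adds 90 days: April 24, 2007 + 90 days = July 23, 2007.
From November 27, 2005 through April 7, 2006 inclusive is 132 days; tolling adds 132 days: July 23, 2007 + 132 days = December 2, 2007.
December 2, 2007 is Sunday. The next qualifying day is December 3, 2007.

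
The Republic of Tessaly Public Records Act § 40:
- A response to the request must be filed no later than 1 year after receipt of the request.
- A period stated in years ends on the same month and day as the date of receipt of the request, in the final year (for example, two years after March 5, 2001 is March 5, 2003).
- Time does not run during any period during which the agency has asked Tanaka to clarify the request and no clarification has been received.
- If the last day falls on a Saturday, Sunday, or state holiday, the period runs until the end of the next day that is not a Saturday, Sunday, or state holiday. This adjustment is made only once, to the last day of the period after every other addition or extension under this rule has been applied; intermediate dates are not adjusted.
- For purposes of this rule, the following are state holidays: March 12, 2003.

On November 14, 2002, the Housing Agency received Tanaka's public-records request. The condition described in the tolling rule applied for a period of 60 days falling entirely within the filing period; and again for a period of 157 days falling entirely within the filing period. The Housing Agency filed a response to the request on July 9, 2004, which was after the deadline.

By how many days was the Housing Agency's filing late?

1 year after November 14, 2002 is November 14, 2003.
Tolling adds 60 days: November 14, 2003 + 60 days = January 13, 2004.
Tolling adds 157 days: January 13, 2004 + 157 days = June 18, 2004.
June 18, 2004 is a Friday and not a state holiday, so no extension applies.
The deadline is June 18, 2004; from June 18, 2004 to July 9, 2004 is 21 days.

21 days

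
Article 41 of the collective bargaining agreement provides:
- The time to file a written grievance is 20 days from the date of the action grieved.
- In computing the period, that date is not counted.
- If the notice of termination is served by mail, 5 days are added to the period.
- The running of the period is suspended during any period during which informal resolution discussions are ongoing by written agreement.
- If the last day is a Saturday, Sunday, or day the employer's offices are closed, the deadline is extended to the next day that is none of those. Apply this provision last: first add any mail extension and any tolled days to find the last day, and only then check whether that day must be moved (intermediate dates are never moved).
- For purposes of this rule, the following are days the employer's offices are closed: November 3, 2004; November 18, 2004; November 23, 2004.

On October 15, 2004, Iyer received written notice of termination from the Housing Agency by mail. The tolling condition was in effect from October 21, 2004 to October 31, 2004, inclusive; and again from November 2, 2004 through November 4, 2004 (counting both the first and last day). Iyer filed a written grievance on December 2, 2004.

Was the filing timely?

No

20 days after October 15, 2004 is November 4, 2004.
Service was by mail, adding 5 days: November 4, 2004 + 5 days = November 9, 2004.
From October 21, 2004 through October 31, 2004 inclusive is 11 days; tolling adds 11 days: November 9, 2004 + 11 days = November 20, 2004.
From November 2, 2004 through November 4, 2004 inclusive is 3 days; tolling adds 3 days: November 20, 2004 + 3 days = November 23, 2004.
November 23, 2004 is a listed holiday. The next qualifying day is November 24, 2004.
The deadline is November 24, 2004; the filing on December 2, 2004 is after that date.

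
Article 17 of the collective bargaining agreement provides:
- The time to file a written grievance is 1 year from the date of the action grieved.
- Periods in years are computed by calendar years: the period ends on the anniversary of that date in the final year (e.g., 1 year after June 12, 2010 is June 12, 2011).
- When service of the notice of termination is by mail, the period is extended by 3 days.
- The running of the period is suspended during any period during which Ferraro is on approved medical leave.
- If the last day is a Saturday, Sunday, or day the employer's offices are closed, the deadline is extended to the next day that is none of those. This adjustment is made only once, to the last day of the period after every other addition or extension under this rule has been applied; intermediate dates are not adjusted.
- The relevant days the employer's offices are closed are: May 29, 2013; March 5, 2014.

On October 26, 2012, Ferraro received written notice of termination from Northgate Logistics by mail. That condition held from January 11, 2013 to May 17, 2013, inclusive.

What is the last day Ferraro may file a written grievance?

March 6, 2014

1 year after October 26, 2012 is October 26, 2013.
Service was by mail, adding 3 days: October 26, 2013 + 3 days = October 29, 2013.
From January 11, 2013 through May 17, 2013 inclusive is 127 days; tolling adds 127 days: October 29, 2013 + 127 days = March 5, 2014.
March 5, 2014 is a listed holiday. The next qualifying day is March 6, 2014.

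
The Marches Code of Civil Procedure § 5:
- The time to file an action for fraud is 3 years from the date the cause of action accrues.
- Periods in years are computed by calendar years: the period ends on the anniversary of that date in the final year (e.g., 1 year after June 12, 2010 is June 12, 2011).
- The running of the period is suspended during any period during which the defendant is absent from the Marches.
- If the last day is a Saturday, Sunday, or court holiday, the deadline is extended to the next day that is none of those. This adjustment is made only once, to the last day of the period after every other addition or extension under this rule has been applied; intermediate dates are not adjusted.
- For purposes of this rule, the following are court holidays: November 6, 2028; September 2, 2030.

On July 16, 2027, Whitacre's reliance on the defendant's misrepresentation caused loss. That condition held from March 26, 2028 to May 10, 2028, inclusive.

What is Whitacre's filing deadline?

September 3, 2030

3 years after July 16, 2027 is July 16, 2030.
From March 26, 2028 through May 10, 2028 inclusive is 46 days; tolling adds 46 days: July 16, 2030 + 46 days = August 31, 2030.
August 31, 2030 is Saturday; September 1, 2030 is Sunday; September 2, 2030 is a listed holiday. The next qualifying day is September 3, 2030.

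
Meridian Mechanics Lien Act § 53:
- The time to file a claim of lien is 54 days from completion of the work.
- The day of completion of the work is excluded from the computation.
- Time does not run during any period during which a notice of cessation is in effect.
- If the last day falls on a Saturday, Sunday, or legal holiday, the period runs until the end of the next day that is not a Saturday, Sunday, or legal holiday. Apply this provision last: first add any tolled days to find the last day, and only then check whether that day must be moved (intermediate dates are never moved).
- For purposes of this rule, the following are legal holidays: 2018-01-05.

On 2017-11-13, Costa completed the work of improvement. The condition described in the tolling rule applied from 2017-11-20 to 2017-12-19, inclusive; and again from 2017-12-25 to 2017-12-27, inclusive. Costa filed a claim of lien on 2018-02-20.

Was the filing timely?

54 days after 2017-11-13 is January 6, 2018.
From November 20, 2017 through December 19, 2017 inclusive is 30 days; tolling adds 30 days: January 6, 2018 + 30 days = February 5, 2018.
From December 25, 2017 through December 27, 2017 inclusive is 3 days; tolling adds 3 days: February 5, 2018 + 3 days = February 8, 2018.
February 8, 2018 is a Thursday and not a legal holiday, so no extension applies.
The deadline is February 8, 2018; the filing on February 20, 2018 is after that date.

No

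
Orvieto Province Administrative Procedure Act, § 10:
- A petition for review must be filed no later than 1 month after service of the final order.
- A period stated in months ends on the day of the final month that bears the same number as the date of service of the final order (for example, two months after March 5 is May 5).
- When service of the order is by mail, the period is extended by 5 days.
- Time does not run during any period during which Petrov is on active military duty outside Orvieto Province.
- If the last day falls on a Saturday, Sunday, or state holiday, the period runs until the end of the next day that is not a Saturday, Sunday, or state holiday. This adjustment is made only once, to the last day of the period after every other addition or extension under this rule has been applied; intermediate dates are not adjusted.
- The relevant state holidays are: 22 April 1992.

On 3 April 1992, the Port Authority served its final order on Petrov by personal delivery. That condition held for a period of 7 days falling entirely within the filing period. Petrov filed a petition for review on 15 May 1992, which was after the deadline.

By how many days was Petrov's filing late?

4 days

1 month after 3 April 1992 is May 3, 1992.
Service was not by mail, so no mail extension applies.
Tolling adds 7 days: May 3, 1992 + 7 days = May 10, 1992.
May 10, 1992 is Sunday. The next qualifying day is May 11, 1992.
The deadline is May 11, 1992; from May 11, 1992 to May 15, 1992 is 4 days.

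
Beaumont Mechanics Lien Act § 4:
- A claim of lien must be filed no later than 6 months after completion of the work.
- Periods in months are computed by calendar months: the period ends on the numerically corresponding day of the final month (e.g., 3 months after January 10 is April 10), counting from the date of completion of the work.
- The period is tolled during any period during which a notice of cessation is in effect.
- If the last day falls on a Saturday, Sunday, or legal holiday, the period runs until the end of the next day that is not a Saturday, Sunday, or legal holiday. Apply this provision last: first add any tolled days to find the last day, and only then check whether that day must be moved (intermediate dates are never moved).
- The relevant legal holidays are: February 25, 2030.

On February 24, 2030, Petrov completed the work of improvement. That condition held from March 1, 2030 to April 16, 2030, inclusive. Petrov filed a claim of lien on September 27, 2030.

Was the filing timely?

6 months after February 24, 2030 is August 24, 2030.
From March 1, 2030 through April 16, 2030 inclusive is 47 days; tolling adds 47 days: August 24, 2030 + 47 days = October 10, 2030.
October 10, 2030 is a Thursday and not a legal holiday, so no extension applies.
The deadline is October 10, 2030; the filing on September 27, 2030 is on or before that date.

Yes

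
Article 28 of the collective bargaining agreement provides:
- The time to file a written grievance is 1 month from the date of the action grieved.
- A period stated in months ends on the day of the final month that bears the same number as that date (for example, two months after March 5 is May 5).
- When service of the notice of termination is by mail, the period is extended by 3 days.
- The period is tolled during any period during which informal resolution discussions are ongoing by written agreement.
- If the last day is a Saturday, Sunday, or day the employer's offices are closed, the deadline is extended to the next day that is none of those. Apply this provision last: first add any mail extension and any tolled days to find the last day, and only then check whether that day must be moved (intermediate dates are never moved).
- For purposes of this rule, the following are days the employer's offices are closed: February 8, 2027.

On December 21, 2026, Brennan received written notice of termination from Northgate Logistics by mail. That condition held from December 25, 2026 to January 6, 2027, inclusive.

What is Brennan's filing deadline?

1 month after December 21, 2026 is January 21, 2027.
Service was by mail, adding 3 days: January 21, 2027 + 3 days = January 24, 2027.
From December 25, 2026 through January 6, 2027 inclusive is 13 days; tolling adds 13 days: January 24, 2027 + 13 days = February 6, 2027.
February 6, 2027 is Saturday; February 7, 2027 is Sunday; February 8, 2027 is a listed holiday. The next qualifying day is February 9, 2027.

February 9, 2027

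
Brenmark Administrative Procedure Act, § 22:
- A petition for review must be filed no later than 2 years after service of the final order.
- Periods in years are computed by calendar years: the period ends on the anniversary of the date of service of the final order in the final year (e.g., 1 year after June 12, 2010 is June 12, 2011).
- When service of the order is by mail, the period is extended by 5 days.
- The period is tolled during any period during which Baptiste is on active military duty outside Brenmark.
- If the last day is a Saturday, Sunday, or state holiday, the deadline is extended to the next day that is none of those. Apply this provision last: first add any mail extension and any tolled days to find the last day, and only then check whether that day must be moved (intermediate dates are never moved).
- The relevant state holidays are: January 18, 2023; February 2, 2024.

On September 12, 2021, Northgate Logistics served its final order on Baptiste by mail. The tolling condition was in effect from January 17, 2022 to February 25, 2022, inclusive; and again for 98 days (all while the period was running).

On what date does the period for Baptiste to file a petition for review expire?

February 5, 2024

2 years after September 12, 2021 is September 12, 2023.
Service was by mail, adding 5 days: September 12, 2023 + 5 days = September 17, 2023.
From January 17, 2022 through February 25, 2022 inclusive is 40 days; tolling adds 40 days: September 17, 2023 + 40 days = October 27, 2023.
Tolling adds 98 days: October 27, 2023 + 98 days = February 2, 2024.
February 2, 2024 is a listed holiday; February 3, 2024 is Saturday; February 4, 2024 is Sunday. The next qualifying day is February 5, 2024.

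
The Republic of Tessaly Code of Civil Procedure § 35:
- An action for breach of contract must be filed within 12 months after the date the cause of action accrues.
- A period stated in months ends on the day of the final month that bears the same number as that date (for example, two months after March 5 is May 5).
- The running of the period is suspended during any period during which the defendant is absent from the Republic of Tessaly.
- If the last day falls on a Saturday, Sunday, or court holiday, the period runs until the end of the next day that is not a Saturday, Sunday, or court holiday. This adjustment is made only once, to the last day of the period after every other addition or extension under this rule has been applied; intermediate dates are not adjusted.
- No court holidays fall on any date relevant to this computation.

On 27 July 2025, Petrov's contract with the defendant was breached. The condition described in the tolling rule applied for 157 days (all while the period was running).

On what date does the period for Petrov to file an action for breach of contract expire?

December 31, 2026

12 months after 27 July 2025 is July 27, 2026.
Tolling adds 157 days: July 27, 2026 + 157 days = December 31, 2026.
December 31, 2026 is a Thursday and not a court holiday, so no extension applies.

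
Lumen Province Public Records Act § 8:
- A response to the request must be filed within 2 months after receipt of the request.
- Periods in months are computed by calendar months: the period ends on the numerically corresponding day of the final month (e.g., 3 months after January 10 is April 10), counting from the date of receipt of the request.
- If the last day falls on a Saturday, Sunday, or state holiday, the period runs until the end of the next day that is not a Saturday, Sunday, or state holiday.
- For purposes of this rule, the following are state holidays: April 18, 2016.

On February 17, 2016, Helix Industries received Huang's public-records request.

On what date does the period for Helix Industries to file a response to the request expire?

April 19, 2016

2 months after February 17, 2016 is April 17, 2016.
April 17, 2016 is Sunday; April 18, 2016 is a listed holiday. The next qualifying day is April 19, 2016.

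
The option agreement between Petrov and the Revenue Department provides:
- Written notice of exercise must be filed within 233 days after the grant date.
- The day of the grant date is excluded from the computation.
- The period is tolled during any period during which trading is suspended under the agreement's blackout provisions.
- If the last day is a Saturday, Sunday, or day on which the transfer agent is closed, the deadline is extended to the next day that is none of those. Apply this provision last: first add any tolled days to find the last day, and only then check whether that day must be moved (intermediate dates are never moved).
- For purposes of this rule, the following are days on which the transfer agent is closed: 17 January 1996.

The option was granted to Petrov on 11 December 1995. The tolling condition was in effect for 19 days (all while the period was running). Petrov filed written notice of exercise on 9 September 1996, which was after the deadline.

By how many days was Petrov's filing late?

233 days after 11 December 1995 is July 31, 1996.
Tolling adds 19 days: July 31, 1996 + 19 days = August 19, 1996.
August 19, 1996 is a Monday and not a day on which the transfer agent is closed, so no extension applies.
The deadline is August 19, 1996; from August 19, 1996 to September 9, 1996 is 21 days.

21 days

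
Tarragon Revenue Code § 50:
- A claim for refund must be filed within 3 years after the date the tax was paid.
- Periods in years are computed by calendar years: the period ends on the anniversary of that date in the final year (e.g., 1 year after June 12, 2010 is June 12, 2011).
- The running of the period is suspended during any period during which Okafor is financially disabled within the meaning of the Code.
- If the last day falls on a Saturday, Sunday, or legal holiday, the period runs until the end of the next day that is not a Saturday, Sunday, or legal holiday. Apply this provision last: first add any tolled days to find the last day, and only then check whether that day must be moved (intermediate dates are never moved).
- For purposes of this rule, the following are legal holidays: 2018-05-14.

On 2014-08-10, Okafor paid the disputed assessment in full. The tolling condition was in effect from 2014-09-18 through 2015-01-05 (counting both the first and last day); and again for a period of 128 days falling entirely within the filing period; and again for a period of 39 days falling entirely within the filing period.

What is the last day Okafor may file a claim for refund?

3 years after 2014-08-10 is August 10, 2017.
From September 18, 2014 through January 5, 2015 inclusive is 110 days; tolling adds 110 days: August 10, 2017 + 110 days = November 28, 2017.
Tolling adds 128 days: November 28, 2017 + 128 days = April 5, 2018.
Tolling adds 39 days: April 5, 2018 + 39 days = May 14, 2018.
May 14, 2018 is a listed holiday. The next qualifying day is May 15, 2018.

May 15, 2018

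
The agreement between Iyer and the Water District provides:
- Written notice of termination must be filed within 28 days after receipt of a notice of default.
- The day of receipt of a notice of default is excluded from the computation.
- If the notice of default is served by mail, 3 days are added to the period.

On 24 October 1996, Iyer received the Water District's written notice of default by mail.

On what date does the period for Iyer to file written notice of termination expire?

November 24, 1996

28 days after 24 October 1996 is November 21, 1996.
Service was by mail, adding 3 days: November 21, 1996 + 3 days = November 24, 1996.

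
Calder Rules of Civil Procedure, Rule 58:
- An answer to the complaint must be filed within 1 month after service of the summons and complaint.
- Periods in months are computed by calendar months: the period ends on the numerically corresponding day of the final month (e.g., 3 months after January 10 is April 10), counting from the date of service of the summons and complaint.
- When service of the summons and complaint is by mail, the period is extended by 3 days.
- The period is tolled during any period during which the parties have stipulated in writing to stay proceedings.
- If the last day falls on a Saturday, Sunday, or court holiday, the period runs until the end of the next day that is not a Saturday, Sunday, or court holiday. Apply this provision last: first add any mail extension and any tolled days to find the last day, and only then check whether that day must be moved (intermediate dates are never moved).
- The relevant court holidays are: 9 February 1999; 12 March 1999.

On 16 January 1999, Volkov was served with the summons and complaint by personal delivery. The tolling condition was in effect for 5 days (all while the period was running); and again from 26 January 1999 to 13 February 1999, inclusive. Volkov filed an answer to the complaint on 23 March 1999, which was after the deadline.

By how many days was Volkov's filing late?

8 days

1 month after 16 January 1999 is February 16, 1999.
Service was not by mail, so no mail extension applies.
Tolling adds 5 days: February 16, 1999 + 5 days = February 21, 1999.
From January 26, 1999 through February 13, 1999 inclusive is 19 days; tolling adds 19 days: February 21, 1999 + 19 days = March 12, 1999.
March 12, 1999 is a listed holiday; March 13, 1999 is Saturday; March 14, 1999 is Sunday. The next qualifying day is March 15, 1999.
The deadline is March 15, 1999; from March 15, 1999 to March 23, 1999 is 8 days.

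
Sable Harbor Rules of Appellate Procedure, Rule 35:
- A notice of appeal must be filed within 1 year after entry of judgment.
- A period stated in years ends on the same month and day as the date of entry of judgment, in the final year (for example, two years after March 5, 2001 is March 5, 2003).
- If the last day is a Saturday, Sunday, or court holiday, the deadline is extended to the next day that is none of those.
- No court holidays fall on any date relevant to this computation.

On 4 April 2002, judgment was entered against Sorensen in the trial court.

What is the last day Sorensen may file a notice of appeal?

April 4, 2003

1 year after 4 April 2002 is April 4, 2003.
April 4, 2003 is a Friday and not a court holiday, so no extension applies.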